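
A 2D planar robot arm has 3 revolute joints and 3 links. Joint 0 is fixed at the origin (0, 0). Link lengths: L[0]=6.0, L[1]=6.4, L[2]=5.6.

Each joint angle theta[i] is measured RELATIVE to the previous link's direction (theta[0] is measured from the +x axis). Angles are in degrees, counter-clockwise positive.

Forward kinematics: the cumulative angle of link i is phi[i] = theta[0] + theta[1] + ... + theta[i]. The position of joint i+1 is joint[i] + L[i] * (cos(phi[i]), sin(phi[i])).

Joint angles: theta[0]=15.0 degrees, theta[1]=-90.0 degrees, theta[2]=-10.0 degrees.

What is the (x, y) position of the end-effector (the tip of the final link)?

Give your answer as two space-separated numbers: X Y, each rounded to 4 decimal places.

Answer: 7.9401 -10.2077

Derivation:
joint[0] = (0.0000, 0.0000)  (base)
link 0: phi[0] = 15 = 15 deg
  cos(15 deg) = 0.9659, sin(15 deg) = 0.2588
  joint[1] = (0.0000, 0.0000) + 6 * (0.9659, 0.2588) = (0.0000 + 5.7956, 0.0000 + 1.5529) = (5.7956, 1.5529)
link 1: phi[1] = 15 + -90 = -75 deg
  cos(-75 deg) = 0.2588, sin(-75 deg) = -0.9659
  joint[2] = (5.7956, 1.5529) + 6.4 * (0.2588, -0.9659) = (5.7956 + 1.6564, 1.5529 + -6.1819) = (7.4520, -4.6290)
link 2: phi[2] = 15 + -90 + -10 = -85 deg
  cos(-85 deg) = 0.0872, sin(-85 deg) = -0.9962
  joint[3] = (7.4520, -4.6290) + 5.6 * (0.0872, -0.9962) = (7.4520 + 0.4881, -4.6290 + -5.5787) = (7.9401, -10.2077)
End effector: (7.9401, -10.2077)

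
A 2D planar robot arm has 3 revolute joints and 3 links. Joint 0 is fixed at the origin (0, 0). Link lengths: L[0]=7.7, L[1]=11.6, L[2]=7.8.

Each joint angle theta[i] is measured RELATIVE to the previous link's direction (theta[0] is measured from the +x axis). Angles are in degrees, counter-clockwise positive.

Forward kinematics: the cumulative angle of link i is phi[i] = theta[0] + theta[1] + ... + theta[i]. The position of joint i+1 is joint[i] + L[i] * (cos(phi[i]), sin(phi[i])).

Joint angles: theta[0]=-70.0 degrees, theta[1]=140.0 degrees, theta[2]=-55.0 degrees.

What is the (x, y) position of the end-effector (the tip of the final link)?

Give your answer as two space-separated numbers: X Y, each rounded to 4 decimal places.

joint[0] = (0.0000, 0.0000)  (base)
link 0: phi[0] = -70 = -70 deg
  cos(-70 deg) = 0.3420, sin(-70 deg) = -0.9397
  joint[1] = (0.0000, 0.0000) + 7.7 * (0.3420, -0.9397) = (0.0000 + 2.6336, 0.0000 + -7.2356) = (2.6336, -7.2356)
link 1: phi[1] = -70 + 140 = 70 deg
  cos(70 deg) = 0.3420, sin(70 deg) = 0.9397
  joint[2] = (2.6336, -7.2356) + 11.6 * (0.3420, 0.9397) = (2.6336 + 3.9674, -7.2356 + 10.9004) = (6.6010, 3.6648)
link 2: phi[2] = -70 + 140 + -55 = 15 deg
  cos(15 deg) = 0.9659, sin(15 deg) = 0.2588
  joint[3] = (6.6010, 3.6648) + 7.8 * (0.9659, 0.2588) = (6.6010 + 7.5342, 3.6648 + 2.0188) = (14.1352, 5.6836)
End effector: (14.1352, 5.6836)

Answer: 14.1352 5.6836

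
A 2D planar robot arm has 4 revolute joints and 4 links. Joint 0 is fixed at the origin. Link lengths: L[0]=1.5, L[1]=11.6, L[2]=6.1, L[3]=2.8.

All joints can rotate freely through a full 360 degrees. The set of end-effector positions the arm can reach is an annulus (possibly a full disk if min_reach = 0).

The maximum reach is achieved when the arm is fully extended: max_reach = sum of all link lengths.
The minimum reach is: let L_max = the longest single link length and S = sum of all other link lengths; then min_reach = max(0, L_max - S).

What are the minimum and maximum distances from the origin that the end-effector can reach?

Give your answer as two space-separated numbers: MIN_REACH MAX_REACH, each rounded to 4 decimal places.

Answer: 1.2000 22.0000

Derivation:
Link lengths: [1.5, 11.6, 6.1, 2.8]
max_reach = 1.5 + 11.6 + 6.1 + 2.8 = 22
L_max = max([1.5, 11.6, 6.1, 2.8]) = 11.6
S (sum of others) = 22 - 11.6 = 10.4
min_reach = max(0, 11.6 - 10.4) = max(0, 1.2) = 1.2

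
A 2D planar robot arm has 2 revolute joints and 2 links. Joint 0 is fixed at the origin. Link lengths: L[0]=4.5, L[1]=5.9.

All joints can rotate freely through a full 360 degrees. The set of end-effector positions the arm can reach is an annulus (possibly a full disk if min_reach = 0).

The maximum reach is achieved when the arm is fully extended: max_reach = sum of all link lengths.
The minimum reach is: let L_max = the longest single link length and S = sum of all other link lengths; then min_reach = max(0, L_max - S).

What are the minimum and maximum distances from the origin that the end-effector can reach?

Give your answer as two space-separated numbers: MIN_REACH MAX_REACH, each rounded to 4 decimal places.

Link lengths: [4.5, 5.9]
max_reach = 4.5 + 5.9 = 10.4
L_max = max([4.5, 5.9]) = 5.9
S (sum of others) = 10.4 - 5.9 = 4.5
min_reach = max(0, 5.9 - 4.5) = max(0, 1.4) = 1.4

Answer: 1.4000 10.4000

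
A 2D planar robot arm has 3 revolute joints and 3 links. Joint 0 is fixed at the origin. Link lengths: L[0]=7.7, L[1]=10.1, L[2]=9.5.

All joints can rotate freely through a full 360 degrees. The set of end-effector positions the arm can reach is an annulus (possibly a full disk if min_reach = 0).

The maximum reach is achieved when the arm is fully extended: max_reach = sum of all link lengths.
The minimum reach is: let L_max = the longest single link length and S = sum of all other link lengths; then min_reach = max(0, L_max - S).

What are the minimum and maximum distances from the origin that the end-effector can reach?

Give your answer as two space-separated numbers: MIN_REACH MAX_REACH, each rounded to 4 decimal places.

Link lengths: [7.7, 10.1, 9.5]
max_reach = 7.7 + 10.1 + 9.5 = 27.3
L_max = max([7.7, 10.1, 9.5]) = 10.1
S (sum of others) = 27.3 - 10.1 = 17.2
min_reach = max(0, 10.1 - 17.2) = max(0, -7.1) = 0

Answer: 0.0000 27.3000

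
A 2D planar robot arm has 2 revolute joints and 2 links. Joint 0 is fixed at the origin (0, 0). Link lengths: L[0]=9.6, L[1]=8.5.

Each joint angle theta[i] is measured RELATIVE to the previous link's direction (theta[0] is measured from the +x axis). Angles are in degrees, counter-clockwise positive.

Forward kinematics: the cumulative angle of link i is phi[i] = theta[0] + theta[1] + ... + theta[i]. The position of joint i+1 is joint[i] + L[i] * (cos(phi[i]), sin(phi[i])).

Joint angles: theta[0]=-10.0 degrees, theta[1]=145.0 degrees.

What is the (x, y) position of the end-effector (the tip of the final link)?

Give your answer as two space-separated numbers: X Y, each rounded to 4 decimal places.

joint[0] = (0.0000, 0.0000)  (base)
link 0: phi[0] = -10 = -10 deg
  cos(-10 deg) = 0.9848, sin(-10 deg) = -0.1736
  joint[1] = (0.0000, 0.0000) + 9.6 * (0.9848, -0.1736) = (0.0000 + 9.4542, 0.0000 + -1.6670) = (9.4542, -1.6670)
link 1: phi[1] = -10 + 145 = 135 deg
  cos(135 deg) = -0.7071, sin(135 deg) = 0.7071
  joint[2] = (9.4542, -1.6670) + 8.5 * (-0.7071, 0.7071) = (9.4542 + -6.0104, -1.6670 + 6.0104) = (3.4437, 4.3434)
End effector: (3.4437, 4.3434)

Answer: 3.4437 4.3434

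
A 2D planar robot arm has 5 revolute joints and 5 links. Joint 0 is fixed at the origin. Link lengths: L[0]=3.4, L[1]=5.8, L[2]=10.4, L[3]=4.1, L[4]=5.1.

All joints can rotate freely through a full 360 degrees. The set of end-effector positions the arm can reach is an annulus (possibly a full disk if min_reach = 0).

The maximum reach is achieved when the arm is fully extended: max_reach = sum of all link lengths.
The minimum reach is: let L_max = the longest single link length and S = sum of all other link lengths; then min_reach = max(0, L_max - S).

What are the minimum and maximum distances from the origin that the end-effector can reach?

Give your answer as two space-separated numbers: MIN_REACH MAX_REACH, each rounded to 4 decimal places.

Link lengths: [3.4, 5.8, 10.4, 4.1, 5.1]
max_reach = 3.4 + 5.8 + 10.4 + 4.1 + 5.1 = 28.8
L_max = max([3.4, 5.8, 10.4, 4.1, 5.1]) = 10.4
S (sum of others) = 28.8 - 10.4 = 18.4
min_reach = max(0, 10.4 - 18.4) = max(0, -8) = 0

Answer: 0.0000 28.8000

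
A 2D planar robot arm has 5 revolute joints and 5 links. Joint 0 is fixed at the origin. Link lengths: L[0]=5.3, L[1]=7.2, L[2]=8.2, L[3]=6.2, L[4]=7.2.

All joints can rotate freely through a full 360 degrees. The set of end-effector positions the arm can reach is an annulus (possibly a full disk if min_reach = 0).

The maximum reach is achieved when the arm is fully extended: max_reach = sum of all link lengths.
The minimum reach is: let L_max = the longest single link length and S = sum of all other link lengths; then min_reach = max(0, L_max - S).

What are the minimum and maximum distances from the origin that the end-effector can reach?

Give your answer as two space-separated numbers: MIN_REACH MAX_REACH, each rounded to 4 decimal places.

Link lengths: [5.3, 7.2, 8.2, 6.2, 7.2]
max_reach = 5.3 + 7.2 + 8.2 + 6.2 + 7.2 = 34.1
L_max = max([5.3, 7.2, 8.2, 6.2, 7.2]) = 8.2
S (sum of others) = 34.1 - 8.2 = 25.9
min_reach = max(0, 8.2 - 25.9) = max(0, -17.7) = 0

Answer: 0.0000 34.1000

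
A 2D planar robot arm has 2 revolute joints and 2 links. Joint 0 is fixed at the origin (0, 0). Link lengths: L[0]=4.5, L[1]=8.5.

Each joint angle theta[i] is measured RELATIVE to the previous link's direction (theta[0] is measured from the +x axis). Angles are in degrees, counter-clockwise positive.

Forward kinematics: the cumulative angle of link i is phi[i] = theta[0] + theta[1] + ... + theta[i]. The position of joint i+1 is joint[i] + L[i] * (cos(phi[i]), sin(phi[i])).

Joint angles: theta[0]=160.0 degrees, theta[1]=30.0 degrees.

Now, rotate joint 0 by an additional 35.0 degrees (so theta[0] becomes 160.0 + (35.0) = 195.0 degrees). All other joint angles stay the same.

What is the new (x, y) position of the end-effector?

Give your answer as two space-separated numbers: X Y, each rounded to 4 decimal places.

joint[0] = (0.0000, 0.0000)  (base)
link 0: phi[0] = 195 = 195 deg
  cos(195 deg) = -0.9659, sin(195 deg) = -0.2588
  joint[1] = (0.0000, 0.0000) + 4.5 * (-0.9659, -0.2588) = (0.0000 + -4.3467, 0.0000 + -1.1647) = (-4.3467, -1.1647)
link 1: phi[1] = 195 + 30 = 225 deg
  cos(225 deg) = -0.7071, sin(225 deg) = -0.7071
  joint[2] = (-4.3467, -1.1647) + 8.5 * (-0.7071, -0.7071) = (-4.3467 + -6.0104, -1.1647 + -6.0104) = (-10.3571, -7.1751)
End effector: (-10.3571, -7.1751)

Answer: -10.3571 -7.1751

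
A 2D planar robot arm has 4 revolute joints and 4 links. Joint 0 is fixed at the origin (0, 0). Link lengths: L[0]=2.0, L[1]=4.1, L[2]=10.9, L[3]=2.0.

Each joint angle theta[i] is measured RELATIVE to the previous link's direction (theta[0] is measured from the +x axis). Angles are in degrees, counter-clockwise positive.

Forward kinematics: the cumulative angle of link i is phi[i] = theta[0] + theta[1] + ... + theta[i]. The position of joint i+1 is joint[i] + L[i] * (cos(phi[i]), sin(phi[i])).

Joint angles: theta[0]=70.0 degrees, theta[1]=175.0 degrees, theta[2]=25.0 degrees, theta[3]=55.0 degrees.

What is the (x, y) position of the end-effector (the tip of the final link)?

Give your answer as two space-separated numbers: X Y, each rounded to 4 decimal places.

joint[0] = (0.0000, 0.0000)  (base)
link 0: phi[0] = 70 = 70 deg
  cos(70 deg) = 0.3420, sin(70 deg) = 0.9397
  joint[1] = (0.0000, 0.0000) + 2 * (0.3420, 0.9397) = (0.0000 + 0.6840, 0.0000 + 1.8794) = (0.6840, 1.8794)
link 1: phi[1] = 70 + 175 = 245 deg
  cos(245 deg) = -0.4226, sin(245 deg) = -0.9063
  joint[2] = (0.6840, 1.8794) + 4.1 * (-0.4226, -0.9063) = (0.6840 + -1.7327, 1.8794 + -3.7159) = (-1.0487, -1.8365)
link 2: phi[2] = 70 + 175 + 25 = 270 deg
  cos(270 deg) = -0.0000, sin(270 deg) = -1.0000
  joint[3] = (-1.0487, -1.8365) + 10.9 * (-0.0000, -1.0000) = (-1.0487 + -0.0000, -1.8365 + -10.9000) = (-1.0487, -12.7365)
link 3: phi[3] = 70 + 175 + 25 + 55 = 325 deg
  cos(325 deg) = 0.8192, sin(325 deg) = -0.5736
  joint[4] = (-1.0487, -12.7365) + 2 * (0.8192, -0.5736) = (-1.0487 + 1.6383, -12.7365 + -1.1472) = (0.5896, -13.8836)
End effector: (0.5896, -13.8836)

Answer: 0.5896 -13.8836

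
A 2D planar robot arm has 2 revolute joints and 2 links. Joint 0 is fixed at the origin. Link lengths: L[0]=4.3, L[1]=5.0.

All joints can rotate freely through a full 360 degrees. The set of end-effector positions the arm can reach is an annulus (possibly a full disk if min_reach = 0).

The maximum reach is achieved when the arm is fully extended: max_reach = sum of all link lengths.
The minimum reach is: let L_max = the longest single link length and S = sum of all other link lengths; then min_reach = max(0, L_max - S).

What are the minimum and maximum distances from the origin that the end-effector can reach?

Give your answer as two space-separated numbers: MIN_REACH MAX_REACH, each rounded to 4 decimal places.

Answer: 0.7000 9.3000

Derivation:
Link lengths: [4.3, 5.0]
max_reach = 4.3 + 5 = 9.3
L_max = max([4.3, 5.0]) = 5
S (sum of others) = 9.3 - 5 = 4.3
min_reach = max(0, 5 - 4.3) = max(0, 0.7) = 0.7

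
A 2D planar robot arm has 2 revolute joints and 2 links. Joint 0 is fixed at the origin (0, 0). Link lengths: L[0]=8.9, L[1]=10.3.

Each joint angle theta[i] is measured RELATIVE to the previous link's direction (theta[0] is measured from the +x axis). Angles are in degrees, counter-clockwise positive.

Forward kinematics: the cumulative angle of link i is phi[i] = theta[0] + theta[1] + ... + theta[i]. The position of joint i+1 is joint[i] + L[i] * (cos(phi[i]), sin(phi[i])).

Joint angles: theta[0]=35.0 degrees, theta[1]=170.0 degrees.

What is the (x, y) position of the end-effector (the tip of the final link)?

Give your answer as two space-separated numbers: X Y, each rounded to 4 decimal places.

joint[0] = (0.0000, 0.0000)  (base)
link 0: phi[0] = 35 = 35 deg
  cos(35 deg) = 0.8192, sin(35 deg) = 0.5736
  joint[1] = (0.0000, 0.0000) + 8.9 * (0.8192, 0.5736) = (0.0000 + 7.2905, 0.0000 + 5.1048) = (7.2905, 5.1048)
link 1: phi[1] = 35 + 170 = 205 deg
  cos(205 deg) = -0.9063, sin(205 deg) = -0.4226
  joint[2] = (7.2905, 5.1048) + 10.3 * (-0.9063, -0.4226) = (7.2905 + -9.3350, 5.1048 + -4.3530) = (-2.0445, 0.7519)
End effector: (-2.0445, 0.7519)

Answer: -2.0445 0.7519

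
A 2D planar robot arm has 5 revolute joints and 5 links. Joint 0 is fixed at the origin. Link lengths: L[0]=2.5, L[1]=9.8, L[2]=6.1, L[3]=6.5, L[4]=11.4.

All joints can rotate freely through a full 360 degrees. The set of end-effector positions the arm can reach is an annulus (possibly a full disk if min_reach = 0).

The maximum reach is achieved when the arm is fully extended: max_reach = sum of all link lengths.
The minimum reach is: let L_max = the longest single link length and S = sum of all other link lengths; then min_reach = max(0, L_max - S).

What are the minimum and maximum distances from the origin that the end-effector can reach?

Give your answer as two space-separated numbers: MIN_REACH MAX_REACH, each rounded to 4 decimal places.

Link lengths: [2.5, 9.8, 6.1, 6.5, 11.4]
max_reach = 2.5 + 9.8 + 6.1 + 6.5 + 11.4 = 36.3
L_max = max([2.5, 9.8, 6.1, 6.5, 11.4]) = 11.4
S (sum of others) = 36.3 - 11.4 = 24.9
min_reach = max(0, 11.4 - 24.9) = max(0, -13.5) = 0

Answer: 0.0000 36.3000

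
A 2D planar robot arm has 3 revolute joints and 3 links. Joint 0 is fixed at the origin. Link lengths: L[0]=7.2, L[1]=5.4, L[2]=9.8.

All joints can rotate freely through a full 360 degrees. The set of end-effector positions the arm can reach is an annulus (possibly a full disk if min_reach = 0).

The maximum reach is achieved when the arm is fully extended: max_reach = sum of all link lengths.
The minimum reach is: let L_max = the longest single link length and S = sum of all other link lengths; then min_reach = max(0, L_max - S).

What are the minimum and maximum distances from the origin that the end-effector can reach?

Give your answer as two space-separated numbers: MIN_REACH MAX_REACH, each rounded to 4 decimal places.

Link lengths: [7.2, 5.4, 9.8]
max_reach = 7.2 + 5.4 + 9.8 = 22.4
L_max = max([7.2, 5.4, 9.8]) = 9.8
S (sum of others) = 22.4 - 9.8 = 12.6
min_reach = max(0, 9.8 - 12.6) = max(0, -2.8) = 0

Answer: 0.0000 22.4000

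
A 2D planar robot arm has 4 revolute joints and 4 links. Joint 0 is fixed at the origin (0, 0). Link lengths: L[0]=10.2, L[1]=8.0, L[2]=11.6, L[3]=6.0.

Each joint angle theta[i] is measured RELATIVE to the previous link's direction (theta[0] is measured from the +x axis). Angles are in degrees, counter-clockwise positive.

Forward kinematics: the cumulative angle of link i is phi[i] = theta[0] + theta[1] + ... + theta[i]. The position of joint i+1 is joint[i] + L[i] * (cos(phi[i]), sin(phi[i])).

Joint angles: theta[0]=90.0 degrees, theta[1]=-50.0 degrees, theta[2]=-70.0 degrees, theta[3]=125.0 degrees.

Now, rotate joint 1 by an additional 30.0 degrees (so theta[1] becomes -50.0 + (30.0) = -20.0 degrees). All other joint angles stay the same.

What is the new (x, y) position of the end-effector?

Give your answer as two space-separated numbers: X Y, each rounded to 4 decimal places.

joint[0] = (0.0000, 0.0000)  (base)
link 0: phi[0] = 90 = 90 deg
  cos(90 deg) = 0.0000, sin(90 deg) = 1.0000
  joint[1] = (0.0000, 0.0000) + 10.2 * (0.0000, 1.0000) = (0.0000 + 0.0000, 0.0000 + 10.2000) = (0.0000, 10.2000)
link 1: phi[1] = 90 + -20 = 70 deg
  cos(70 deg) = 0.3420, sin(70 deg) = 0.9397
  joint[2] = (0.0000, 10.2000) + 8 * (0.3420, 0.9397) = (0.0000 + 2.7362, 10.2000 + 7.5175) = (2.7362, 17.7175)
link 2: phi[2] = 90 + -20 + -70 = 0 deg
  cos(0 deg) = 1.0000, sin(0 deg) = 0.0000
  joint[3] = (2.7362, 17.7175) + 11.6 * (1.0000, 0.0000) = (2.7362 + 11.6000, 17.7175 + 0.0000) = (14.3362, 17.7175)
link 3: phi[3] = 90 + -20 + -70 + 125 = 125 deg
  cos(125 deg) = -0.5736, sin(125 deg) = 0.8192
  joint[4] = (14.3362, 17.7175) + 6 * (-0.5736, 0.8192) = (14.3362 + -3.4415, 17.7175 + 4.9149) = (10.8947, 22.6325)
End effector: (10.8947, 22.6325)

Answer: 10.8947 22.6325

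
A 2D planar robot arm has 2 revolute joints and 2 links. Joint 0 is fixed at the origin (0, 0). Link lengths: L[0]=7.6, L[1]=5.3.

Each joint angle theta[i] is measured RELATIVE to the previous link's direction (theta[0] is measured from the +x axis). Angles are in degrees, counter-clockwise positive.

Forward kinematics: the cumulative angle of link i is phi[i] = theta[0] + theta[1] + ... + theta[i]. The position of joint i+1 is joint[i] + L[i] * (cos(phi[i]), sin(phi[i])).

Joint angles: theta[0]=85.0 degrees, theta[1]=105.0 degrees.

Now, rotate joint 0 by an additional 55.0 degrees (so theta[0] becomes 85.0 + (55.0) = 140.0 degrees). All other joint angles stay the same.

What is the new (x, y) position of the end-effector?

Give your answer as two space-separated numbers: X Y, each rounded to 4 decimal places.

Answer: -8.0618 0.0818

Derivation:
joint[0] = (0.0000, 0.0000)  (base)
link 0: phi[0] = 140 = 140 deg
  cos(140 deg) = -0.7660, sin(140 deg) = 0.6428
  joint[1] = (0.0000, 0.0000) + 7.6 * (-0.7660, 0.6428) = (0.0000 + -5.8219, 0.0000 + 4.8852) = (-5.8219, 4.8852)
link 1: phi[1] = 140 + 105 = 245 deg
  cos(245 deg) = -0.4226, sin(245 deg) = -0.9063
  joint[2] = (-5.8219, 4.8852) + 5.3 * (-0.4226, -0.9063) = (-5.8219 + -2.2399, 4.8852 + -4.8034) = (-8.0618, 0.0818)
End effector: (-8.0618, 0.0818)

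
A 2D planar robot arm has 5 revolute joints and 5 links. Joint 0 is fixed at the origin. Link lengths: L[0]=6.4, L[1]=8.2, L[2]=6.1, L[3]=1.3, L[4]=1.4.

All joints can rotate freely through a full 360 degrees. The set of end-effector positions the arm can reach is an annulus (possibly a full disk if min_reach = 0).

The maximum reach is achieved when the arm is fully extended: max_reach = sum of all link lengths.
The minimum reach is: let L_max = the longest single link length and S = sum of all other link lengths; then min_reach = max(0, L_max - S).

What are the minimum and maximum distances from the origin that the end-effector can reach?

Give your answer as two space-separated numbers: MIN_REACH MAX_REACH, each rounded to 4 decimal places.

Answer: 0.0000 23.4000

Derivation:
Link lengths: [6.4, 8.2, 6.1, 1.3, 1.4]
max_reach = 6.4 + 8.2 + 6.1 + 1.3 + 1.4 = 23.4
L_max = max([6.4, 8.2, 6.1, 1.3, 1.4]) = 8.2
S (sum of others) = 23.4 - 8.2 = 15.2
min_reach = max(0, 8.2 - 15.2) = max(0, -7) = 0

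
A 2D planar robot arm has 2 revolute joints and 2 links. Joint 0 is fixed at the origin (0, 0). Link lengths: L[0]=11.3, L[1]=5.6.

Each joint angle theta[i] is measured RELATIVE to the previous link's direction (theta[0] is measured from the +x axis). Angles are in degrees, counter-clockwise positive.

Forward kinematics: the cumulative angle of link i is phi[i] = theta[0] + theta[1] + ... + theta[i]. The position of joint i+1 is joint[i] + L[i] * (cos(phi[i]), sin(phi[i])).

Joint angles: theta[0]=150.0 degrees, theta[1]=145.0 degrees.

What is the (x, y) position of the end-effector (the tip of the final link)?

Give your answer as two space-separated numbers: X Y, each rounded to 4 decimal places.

Answer: -7.4194 0.5747

Derivation:
joint[0] = (0.0000, 0.0000)  (base)
link 0: phi[0] = 150 = 150 deg
  cos(150 deg) = -0.8660, sin(150 deg) = 0.5000
  joint[1] = (0.0000, 0.0000) + 11.3 * (-0.8660, 0.5000) = (0.0000 + -9.7861, 0.0000 + 5.6500) = (-9.7861, 5.6500)
link 1: phi[1] = 150 + 145 = 295 deg
  cos(295 deg) = 0.4226, sin(295 deg) = -0.9063
  joint[2] = (-9.7861, 5.6500) + 5.6 * (0.4226, -0.9063) = (-9.7861 + 2.3667, 5.6500 + -5.0753) = (-7.4194, 0.5747)
End effector: (-7.4194, 0.5747)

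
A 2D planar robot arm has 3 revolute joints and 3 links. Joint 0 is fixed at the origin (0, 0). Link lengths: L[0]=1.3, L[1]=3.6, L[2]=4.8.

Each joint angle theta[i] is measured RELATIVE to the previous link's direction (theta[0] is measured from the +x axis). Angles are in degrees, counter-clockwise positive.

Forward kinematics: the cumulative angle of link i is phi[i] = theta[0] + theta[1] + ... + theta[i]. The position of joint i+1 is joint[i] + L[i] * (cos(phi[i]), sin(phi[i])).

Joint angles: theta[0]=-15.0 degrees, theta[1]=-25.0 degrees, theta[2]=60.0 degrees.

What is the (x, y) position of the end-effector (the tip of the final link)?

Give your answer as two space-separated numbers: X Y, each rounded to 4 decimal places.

joint[0] = (0.0000, 0.0000)  (base)
link 0: phi[0] = -15 = -15 deg
  cos(-15 deg) = 0.9659, sin(-15 deg) = -0.2588
  joint[1] = (0.0000, 0.0000) + 1.3 * (0.9659, -0.2588) = (0.0000 + 1.2557, 0.0000 + -0.3365) = (1.2557, -0.3365)
link 1: phi[1] = -15 + -25 = -40 deg
  cos(-40 deg) = 0.7660, sin(-40 deg) = -0.6428
  joint[2] = (1.2557, -0.3365) + 3.6 * (0.7660, -0.6428) = (1.2557 + 2.7578, -0.3365 + -2.3140) = (4.0135, -2.6505)
link 2: phi[2] = -15 + -25 + 60 = 20 deg
  cos(20 deg) = 0.9397, sin(20 deg) = 0.3420
  joint[3] = (4.0135, -2.6505) + 4.8 * (0.9397, 0.3420) = (4.0135 + 4.5105, -2.6505 + 1.6417) = (8.5240, -1.0088)
End effector: (8.5240, -1.0088)

Answer: 8.5240 -1.0088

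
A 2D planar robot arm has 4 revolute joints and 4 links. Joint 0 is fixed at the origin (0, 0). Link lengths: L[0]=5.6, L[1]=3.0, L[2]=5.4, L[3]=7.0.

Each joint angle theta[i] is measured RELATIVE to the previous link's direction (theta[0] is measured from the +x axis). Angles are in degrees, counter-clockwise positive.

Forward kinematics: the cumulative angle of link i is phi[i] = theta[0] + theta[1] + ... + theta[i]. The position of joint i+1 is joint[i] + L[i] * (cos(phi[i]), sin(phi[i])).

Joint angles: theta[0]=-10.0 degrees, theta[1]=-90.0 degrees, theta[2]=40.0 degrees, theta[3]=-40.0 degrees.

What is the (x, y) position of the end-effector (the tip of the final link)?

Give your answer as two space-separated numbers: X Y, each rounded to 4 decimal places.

Answer: 6.4784 -15.4970

Derivation:
joint[0] = (0.0000, 0.0000)  (base)
link 0: phi[0] = -10 = -10 deg
  cos(-10 deg) = 0.9848, sin(-10 deg) = -0.1736
  joint[1] = (0.0000, 0.0000) + 5.6 * (0.9848, -0.1736) = (0.0000 + 5.5149, 0.0000 + -0.9724) = (5.5149, -0.9724)
link 1: phi[1] = -10 + -90 = -100 deg
  cos(-100 deg) = -0.1736, sin(-100 deg) = -0.9848
  joint[2] = (5.5149, -0.9724) + 3 * (-0.1736, -0.9848) = (5.5149 + -0.5209, -0.9724 + -2.9544) = (4.9940, -3.9269)
link 2: phi[2] = -10 + -90 + 40 = -60 deg
  cos(-60 deg) = 0.5000, sin(-60 deg) = -0.8660
  joint[3] = (4.9940, -3.9269) + 5.4 * (0.5000, -0.8660) = (4.9940 + 2.7000, -3.9269 + -4.6765) = (7.6940, -8.6034)
link 3: phi[3] = -10 + -90 + 40 + -40 = -100 deg
  cos(-100 deg) = -0.1736, sin(-100 deg) = -0.9848
  joint[4] = (7.6940, -8.6034) + 7 * (-0.1736, -0.9848) = (7.6940 + -1.2155, -8.6034 + -6.8937) = (6.4784, -15.4970)
End effector: (6.4784, -15.4970)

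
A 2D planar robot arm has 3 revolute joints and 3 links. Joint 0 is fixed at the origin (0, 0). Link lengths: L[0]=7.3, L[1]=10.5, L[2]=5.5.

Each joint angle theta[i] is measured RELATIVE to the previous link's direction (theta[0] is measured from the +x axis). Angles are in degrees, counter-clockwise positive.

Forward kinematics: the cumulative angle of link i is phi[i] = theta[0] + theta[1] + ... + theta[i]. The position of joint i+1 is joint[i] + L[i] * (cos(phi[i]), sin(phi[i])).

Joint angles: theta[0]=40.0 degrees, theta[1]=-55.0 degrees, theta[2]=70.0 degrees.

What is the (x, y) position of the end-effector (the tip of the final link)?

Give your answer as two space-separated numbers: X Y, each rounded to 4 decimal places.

Answer: 18.8890 6.4801

Derivation:
joint[0] = (0.0000, 0.0000)  (base)
link 0: phi[0] = 40 = 40 deg
  cos(40 deg) = 0.7660, sin(40 deg) = 0.6428
  joint[1] = (0.0000, 0.0000) + 7.3 * (0.7660, 0.6428) = (0.0000 + 5.5921, 0.0000 + 4.6923) = (5.5921, 4.6923)
link 1: phi[1] = 40 + -55 = -15 deg
  cos(-15 deg) = 0.9659, sin(-15 deg) = -0.2588
  joint[2] = (5.5921, 4.6923) + 10.5 * (0.9659, -0.2588) = (5.5921 + 10.1422, 4.6923 + -2.7176) = (15.7343, 1.9747)
link 2: phi[2] = 40 + -55 + 70 = 55 deg
  cos(55 deg) = 0.5736, sin(55 deg) = 0.8192
  joint[3] = (15.7343, 1.9747) + 5.5 * (0.5736, 0.8192) = (15.7343 + 3.1547, 1.9747 + 4.5053) = (18.8890, 6.4801)
End effector: (18.8890, 6.4801)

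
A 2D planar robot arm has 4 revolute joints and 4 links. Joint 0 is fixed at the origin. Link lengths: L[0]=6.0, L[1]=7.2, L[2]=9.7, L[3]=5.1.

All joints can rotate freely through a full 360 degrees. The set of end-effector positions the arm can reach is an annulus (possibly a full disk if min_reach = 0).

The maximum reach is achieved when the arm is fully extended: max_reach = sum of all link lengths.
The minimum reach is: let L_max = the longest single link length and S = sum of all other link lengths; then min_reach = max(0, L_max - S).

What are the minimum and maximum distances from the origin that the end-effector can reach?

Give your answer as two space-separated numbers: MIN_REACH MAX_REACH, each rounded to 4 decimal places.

Answer: 0.0000 28.0000

Derivation:
Link lengths: [6.0, 7.2, 9.7, 5.1]
max_reach = 6 + 7.2 + 9.7 + 5.1 = 28
L_max = max([6.0, 7.2, 9.7, 5.1]) = 9.7
S (sum of others) = 28 - 9.7 = 18.3
min_reach = max(0, 9.7 - 18.3) = max(0, -8.6) = 0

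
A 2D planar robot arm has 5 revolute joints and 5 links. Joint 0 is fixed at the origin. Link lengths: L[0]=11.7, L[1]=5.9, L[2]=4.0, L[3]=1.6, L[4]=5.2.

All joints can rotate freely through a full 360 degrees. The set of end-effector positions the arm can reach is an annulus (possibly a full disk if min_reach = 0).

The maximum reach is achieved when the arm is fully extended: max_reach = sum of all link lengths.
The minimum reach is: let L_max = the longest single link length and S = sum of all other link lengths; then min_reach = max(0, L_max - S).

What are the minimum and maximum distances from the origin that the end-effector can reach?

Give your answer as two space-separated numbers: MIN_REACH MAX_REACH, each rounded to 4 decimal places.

Link lengths: [11.7, 5.9, 4.0, 1.6, 5.2]
max_reach = 11.7 + 5.9 + 4 + 1.6 + 5.2 = 28.4
L_max = max([11.7, 5.9, 4.0, 1.6, 5.2]) = 11.7
S (sum of others) = 28.4 - 11.7 = 16.7
min_reach = max(0, 11.7 - 16.7) = max(0, -5) = 0

Answer: 0.0000 28.4000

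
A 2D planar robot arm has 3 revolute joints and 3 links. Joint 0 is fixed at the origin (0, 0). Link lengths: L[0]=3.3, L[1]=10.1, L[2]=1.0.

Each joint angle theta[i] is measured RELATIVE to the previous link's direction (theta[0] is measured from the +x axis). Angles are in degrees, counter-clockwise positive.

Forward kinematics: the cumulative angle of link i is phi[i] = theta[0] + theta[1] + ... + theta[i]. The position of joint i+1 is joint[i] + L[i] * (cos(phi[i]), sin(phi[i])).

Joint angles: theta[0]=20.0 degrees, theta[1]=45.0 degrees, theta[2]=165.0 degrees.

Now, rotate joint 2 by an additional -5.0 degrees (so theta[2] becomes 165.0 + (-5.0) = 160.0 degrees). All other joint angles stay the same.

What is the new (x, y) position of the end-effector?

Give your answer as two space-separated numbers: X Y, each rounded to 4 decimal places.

joint[0] = (0.0000, 0.0000)  (base)
link 0: phi[0] = 20 = 20 deg
  cos(20 deg) = 0.9397, sin(20 deg) = 0.3420
  joint[1] = (0.0000, 0.0000) + 3.3 * (0.9397, 0.3420) = (0.0000 + 3.1010, 0.0000 + 1.1287) = (3.1010, 1.1287)
link 1: phi[1] = 20 + 45 = 65 deg
  cos(65 deg) = 0.4226, sin(65 deg) = 0.9063
  joint[2] = (3.1010, 1.1287) + 10.1 * (0.4226, 0.9063) = (3.1010 + 4.2684, 1.1287 + 9.1537) = (7.3694, 10.2824)
link 2: phi[2] = 20 + 45 + 160 = 225 deg
  cos(225 deg) = -0.7071, sin(225 deg) = -0.7071
  joint[3] = (7.3694, 10.2824) + 1 * (-0.7071, -0.7071) = (7.3694 + -0.7071, 10.2824 + -0.7071) = (6.6623, 9.5753)
End effector: (6.6623, 9.5753)

Answer: 6.6623 9.5753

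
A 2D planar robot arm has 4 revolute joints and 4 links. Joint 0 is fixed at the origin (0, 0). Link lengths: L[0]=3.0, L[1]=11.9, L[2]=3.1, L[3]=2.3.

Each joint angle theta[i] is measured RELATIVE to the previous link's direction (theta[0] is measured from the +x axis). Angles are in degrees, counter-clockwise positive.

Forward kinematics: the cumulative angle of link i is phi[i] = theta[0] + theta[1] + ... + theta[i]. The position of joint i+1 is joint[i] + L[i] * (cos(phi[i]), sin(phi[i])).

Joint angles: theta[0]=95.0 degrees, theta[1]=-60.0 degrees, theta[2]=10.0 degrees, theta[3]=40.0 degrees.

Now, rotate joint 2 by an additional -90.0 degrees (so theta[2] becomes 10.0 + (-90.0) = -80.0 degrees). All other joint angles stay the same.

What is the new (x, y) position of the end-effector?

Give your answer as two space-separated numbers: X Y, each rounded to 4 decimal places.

Answer: 13.9697 7.4217

Derivation:
joint[0] = (0.0000, 0.0000)  (base)
link 0: phi[0] = 95 = 95 deg
  cos(95 deg) = -0.0872, sin(95 deg) = 0.9962
  joint[1] = (0.0000, 0.0000) + 3 * (-0.0872, 0.9962) = (0.0000 + -0.2615, 0.0000 + 2.9886) = (-0.2615, 2.9886)
link 1: phi[1] = 95 + -60 = 35 deg
  cos(35 deg) = 0.8192, sin(35 deg) = 0.5736
  joint[2] = (-0.2615, 2.9886) + 11.9 * (0.8192, 0.5736) = (-0.2615 + 9.7479, 2.9886 + 6.8256) = (9.4864, 9.8141)
link 2: phi[2] = 95 + -60 + -80 = -45 deg
  cos(-45 deg) = 0.7071, sin(-45 deg) = -0.7071
  joint[3] = (9.4864, 9.8141) + 3.1 * (0.7071, -0.7071) = (9.4864 + 2.1920, 9.8141 + -2.1920) = (11.6785, 7.6221)
link 3: phi[3] = 95 + -60 + -80 + 40 = -5 deg
  cos(-5 deg) = 0.9962, sin(-5 deg) = -0.0872
  joint[4] = (11.6785, 7.6221) + 2.3 * (0.9962, -0.0872) = (11.6785 + 2.2912, 7.6221 + -0.2005) = (13.9697, 7.4217)
End effector: (13.9697, 7.4217)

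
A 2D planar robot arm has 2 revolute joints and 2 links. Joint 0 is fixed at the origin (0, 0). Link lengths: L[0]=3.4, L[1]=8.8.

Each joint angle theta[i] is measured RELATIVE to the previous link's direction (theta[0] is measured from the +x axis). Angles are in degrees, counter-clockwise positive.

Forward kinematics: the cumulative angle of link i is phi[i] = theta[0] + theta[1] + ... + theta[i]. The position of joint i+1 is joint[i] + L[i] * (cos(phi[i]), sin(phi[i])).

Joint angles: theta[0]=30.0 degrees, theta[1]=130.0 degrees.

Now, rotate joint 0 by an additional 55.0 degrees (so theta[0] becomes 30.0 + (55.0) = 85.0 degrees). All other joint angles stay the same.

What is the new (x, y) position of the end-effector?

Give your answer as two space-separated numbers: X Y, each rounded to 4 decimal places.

joint[0] = (0.0000, 0.0000)  (base)
link 0: phi[0] = 85 = 85 deg
  cos(85 deg) = 0.0872, sin(85 deg) = 0.9962
  joint[1] = (0.0000, 0.0000) + 3.4 * (0.0872, 0.9962) = (0.0000 + 0.2963, 0.0000 + 3.3871) = (0.2963, 3.3871)
link 1: phi[1] = 85 + 130 = 215 deg
  cos(215 deg) = -0.8192, sin(215 deg) = -0.5736
  joint[2] = (0.2963, 3.3871) + 8.8 * (-0.8192, -0.5736) = (0.2963 + -7.2085, 3.3871 + -5.0475) = (-6.9122, -1.6604)
End effector: (-6.9122, -1.6604)

Answer: -6.9122 -1.6604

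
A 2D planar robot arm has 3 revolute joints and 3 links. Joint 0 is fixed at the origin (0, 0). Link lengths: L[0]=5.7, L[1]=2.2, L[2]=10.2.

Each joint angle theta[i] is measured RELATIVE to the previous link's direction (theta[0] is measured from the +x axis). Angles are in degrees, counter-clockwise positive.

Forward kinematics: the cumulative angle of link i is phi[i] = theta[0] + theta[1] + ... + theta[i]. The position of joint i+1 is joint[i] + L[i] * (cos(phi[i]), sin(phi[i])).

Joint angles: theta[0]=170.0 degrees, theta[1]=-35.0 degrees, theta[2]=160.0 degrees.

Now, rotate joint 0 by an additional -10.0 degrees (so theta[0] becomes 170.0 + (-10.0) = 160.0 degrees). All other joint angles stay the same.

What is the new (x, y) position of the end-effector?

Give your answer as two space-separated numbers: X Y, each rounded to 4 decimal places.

Answer: -3.9782 -6.1008

Derivation:
joint[0] = (0.0000, 0.0000)  (base)
link 0: phi[0] = 160 = 160 deg
  cos(160 deg) = -0.9397, sin(160 deg) = 0.3420
  joint[1] = (0.0000, 0.0000) + 5.7 * (-0.9397, 0.3420) = (0.0000 + -5.3562, 0.0000 + 1.9495) = (-5.3562, 1.9495)
link 1: phi[1] = 160 + -35 = 125 deg
  cos(125 deg) = -0.5736, sin(125 deg) = 0.8192
  joint[2] = (-5.3562, 1.9495) + 2.2 * (-0.5736, 0.8192) = (-5.3562 + -1.2619, 1.9495 + 1.8021) = (-6.6181, 3.7516)
link 2: phi[2] = 160 + -35 + 160 = 285 deg
  cos(285 deg) = 0.2588, sin(285 deg) = -0.9659
  joint[3] = (-6.6181, 3.7516) + 10.2 * (0.2588, -0.9659) = (-6.6181 + 2.6400, 3.7516 + -9.8524) = (-3.9782, -6.1008)
End effector: (-3.9782, -6.1008)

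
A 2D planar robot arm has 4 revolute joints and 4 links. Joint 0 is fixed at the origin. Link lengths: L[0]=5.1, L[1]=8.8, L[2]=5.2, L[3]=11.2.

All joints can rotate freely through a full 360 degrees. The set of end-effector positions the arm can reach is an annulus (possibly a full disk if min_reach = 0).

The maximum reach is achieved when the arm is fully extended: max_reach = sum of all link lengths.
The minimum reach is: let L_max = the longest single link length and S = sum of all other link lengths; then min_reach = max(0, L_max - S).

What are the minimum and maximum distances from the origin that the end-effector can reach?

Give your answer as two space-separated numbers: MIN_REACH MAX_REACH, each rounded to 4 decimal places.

Link lengths: [5.1, 8.8, 5.2, 11.2]
max_reach = 5.1 + 8.8 + 5.2 + 11.2 = 30.3
L_max = max([5.1, 8.8, 5.2, 11.2]) = 11.2
S (sum of others) = 30.3 - 11.2 = 19.1
min_reach = max(0, 11.2 - 19.1) = max(0, -7.9) = 0

Answer: 0.0000 30.3000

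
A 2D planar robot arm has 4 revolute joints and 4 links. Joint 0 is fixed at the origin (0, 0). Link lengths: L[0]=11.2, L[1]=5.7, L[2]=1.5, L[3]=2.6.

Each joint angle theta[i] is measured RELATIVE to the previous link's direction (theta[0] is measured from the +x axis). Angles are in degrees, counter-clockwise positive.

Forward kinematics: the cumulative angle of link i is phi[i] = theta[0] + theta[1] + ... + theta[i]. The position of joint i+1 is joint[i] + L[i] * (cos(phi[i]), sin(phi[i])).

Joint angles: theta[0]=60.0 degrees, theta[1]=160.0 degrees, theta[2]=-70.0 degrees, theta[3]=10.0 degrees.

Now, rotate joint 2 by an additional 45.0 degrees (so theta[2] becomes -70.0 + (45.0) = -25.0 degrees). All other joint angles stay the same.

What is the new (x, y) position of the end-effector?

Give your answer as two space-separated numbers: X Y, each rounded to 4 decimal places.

Answer: -2.5717 4.5486

Derivation:
joint[0] = (0.0000, 0.0000)  (base)
link 0: phi[0] = 60 = 60 deg
  cos(60 deg) = 0.5000, sin(60 deg) = 0.8660
  joint[1] = (0.0000, 0.0000) + 11.2 * (0.5000, 0.8660) = (0.0000 + 5.6000, 0.0000 + 9.6995) = (5.6000, 9.6995)
link 1: phi[1] = 60 + 160 = 220 deg
  cos(220 deg) = -0.7660, sin(220 deg) = -0.6428
  joint[2] = (5.6000, 9.6995) + 5.7 * (-0.7660, -0.6428) = (5.6000 + -4.3665, 9.6995 + -3.6639) = (1.2335, 6.0356)
link 2: phi[2] = 60 + 160 + -25 = 195 deg
  cos(195 deg) = -0.9659, sin(195 deg) = -0.2588
  joint[3] = (1.2335, 6.0356) + 1.5 * (-0.9659, -0.2588) = (1.2335 + -1.4489, 6.0356 + -0.3882) = (-0.2153, 5.6474)
link 3: phi[3] = 60 + 160 + -25 + 10 = 205 deg
  cos(205 deg) = -0.9063, sin(205 deg) = -0.4226
  joint[4] = (-0.2153, 5.6474) + 2.6 * (-0.9063, -0.4226) = (-0.2153 + -2.3564, 5.6474 + -1.0988) = (-2.5717, 4.5486)
End effector: (-2.5717, 4.5486)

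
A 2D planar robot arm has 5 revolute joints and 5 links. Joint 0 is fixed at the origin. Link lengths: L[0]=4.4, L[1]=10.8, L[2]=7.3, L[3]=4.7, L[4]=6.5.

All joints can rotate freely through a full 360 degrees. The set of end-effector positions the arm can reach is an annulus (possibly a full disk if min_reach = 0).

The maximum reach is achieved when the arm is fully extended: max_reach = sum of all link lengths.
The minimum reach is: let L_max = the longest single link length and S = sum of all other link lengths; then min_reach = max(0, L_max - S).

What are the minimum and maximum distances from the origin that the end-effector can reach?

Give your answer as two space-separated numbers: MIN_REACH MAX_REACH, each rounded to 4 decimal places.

Answer: 0.0000 33.7000

Derivation:
Link lengths: [4.4, 10.8, 7.3, 4.7, 6.5]
max_reach = 4.4 + 10.8 + 7.3 + 4.7 + 6.5 = 33.7
L_max = max([4.4, 10.8, 7.3, 4.7, 6.5]) = 10.8
S (sum of others) = 33.7 - 10.8 = 22.9
min_reach = max(0, 10.8 - 22.9) = max(0, -12.1) = 0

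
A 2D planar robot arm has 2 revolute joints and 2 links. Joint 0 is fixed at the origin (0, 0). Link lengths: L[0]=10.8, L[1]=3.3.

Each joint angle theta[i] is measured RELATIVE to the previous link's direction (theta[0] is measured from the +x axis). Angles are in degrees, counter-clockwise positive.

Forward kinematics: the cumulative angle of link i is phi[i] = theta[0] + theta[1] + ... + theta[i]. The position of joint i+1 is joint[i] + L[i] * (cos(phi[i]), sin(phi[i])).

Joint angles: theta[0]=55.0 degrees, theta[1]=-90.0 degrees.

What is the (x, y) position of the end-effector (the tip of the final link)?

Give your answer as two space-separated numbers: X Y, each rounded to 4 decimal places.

joint[0] = (0.0000, 0.0000)  (base)
link 0: phi[0] = 55 = 55 deg
  cos(55 deg) = 0.5736, sin(55 deg) = 0.8192
  joint[1] = (0.0000, 0.0000) + 10.8 * (0.5736, 0.8192) = (0.0000 + 6.1946, 0.0000 + 8.8468) = (6.1946, 8.8468)
link 1: phi[1] = 55 + -90 = -35 deg
  cos(-35 deg) = 0.8192, sin(-35 deg) = -0.5736
  joint[2] = (6.1946, 8.8468) + 3.3 * (0.8192, -0.5736) = (6.1946 + 2.7032, 8.8468 + -1.8928) = (8.8978, 6.9540)
End effector: (8.8978, 6.9540)

Answer: 8.8978 6.9540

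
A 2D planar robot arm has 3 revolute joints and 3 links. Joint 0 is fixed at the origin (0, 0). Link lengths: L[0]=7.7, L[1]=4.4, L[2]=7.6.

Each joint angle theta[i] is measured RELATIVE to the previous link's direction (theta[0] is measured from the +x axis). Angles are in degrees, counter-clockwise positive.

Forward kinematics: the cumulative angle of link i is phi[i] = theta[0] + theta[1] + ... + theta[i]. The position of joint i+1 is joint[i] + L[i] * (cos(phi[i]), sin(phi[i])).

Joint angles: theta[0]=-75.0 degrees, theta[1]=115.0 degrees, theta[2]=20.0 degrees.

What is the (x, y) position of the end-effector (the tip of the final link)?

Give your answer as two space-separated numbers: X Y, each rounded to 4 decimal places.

Answer: 9.1635 1.9724

Derivation:
joint[0] = (0.0000, 0.0000)  (base)
link 0: phi[0] = -75 = -75 deg
  cos(-75 deg) = 0.2588, sin(-75 deg) = -0.9659
  joint[1] = (0.0000, 0.0000) + 7.7 * (0.2588, -0.9659) = (0.0000 + 1.9929, 0.0000 + -7.4376) = (1.9929, -7.4376)
link 1: phi[1] = -75 + 115 = 40 deg
  cos(40 deg) = 0.7660, sin(40 deg) = 0.6428
  joint[2] = (1.9929, -7.4376) + 4.4 * (0.7660, 0.6428) = (1.9929 + 3.3706, -7.4376 + 2.8283) = (5.3635, -4.6094)
link 2: phi[2] = -75 + 115 + 20 = 60 deg
  cos(60 deg) = 0.5000, sin(60 deg) = 0.8660
  joint[3] = (5.3635, -4.6094) + 7.6 * (0.5000, 0.8660) = (5.3635 + 3.8000, -4.6094 + 6.5818) = (9.1635, 1.9724)
End effector: (9.1635, 1.9724)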